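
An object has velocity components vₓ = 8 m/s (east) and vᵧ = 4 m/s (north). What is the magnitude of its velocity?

|v| = √(vₓ² + vᵧ²) = √(8² + 4²) = √(80) = 8.94 m/s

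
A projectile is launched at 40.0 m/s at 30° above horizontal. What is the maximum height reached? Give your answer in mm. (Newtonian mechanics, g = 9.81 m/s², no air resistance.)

H = v₀² × sin²(θ) / (2g) = 40.0² × sin(30°)² / (2 × 9.81) = 1600.0 × 0.25 / 19.62 = 20.3874 m
H = 20.3874 m / 0.001 = 20390 mm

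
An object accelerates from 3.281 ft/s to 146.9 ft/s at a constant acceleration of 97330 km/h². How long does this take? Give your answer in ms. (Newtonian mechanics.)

v₀ = 3.281 ft/s × 0.3048 = 1.00005 m/s
v = 146.9 ft/s × 0.3048 = 44.7751 m/s
a = 97330 km/h² × 7.716049382716049e-05 = 7.51003 m/s²
t = (v - v₀) / a = (44.7751 - 1.00005) / 7.51003 = 5.82888 s
t = 5.82888 s / 0.001 = 5829 ms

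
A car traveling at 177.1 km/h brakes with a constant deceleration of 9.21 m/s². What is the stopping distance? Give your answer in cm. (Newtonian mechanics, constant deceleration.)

v₀ = 177.1 km/h × 0.2777777777777778 = 49.1944 m/s
d = v₀² / (2a) = 49.1944² / (2 × 9.21) = 2420.09 / 18.42 = 131.384 m
d = 131.384 m / 0.01 = 13140 cm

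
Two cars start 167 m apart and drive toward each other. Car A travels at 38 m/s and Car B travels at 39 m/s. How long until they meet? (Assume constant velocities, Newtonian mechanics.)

Combined speed: v_combined = 38 + 39 = 77 m/s
Time to meet: t = d/v_combined = 167/77 = 2.17 s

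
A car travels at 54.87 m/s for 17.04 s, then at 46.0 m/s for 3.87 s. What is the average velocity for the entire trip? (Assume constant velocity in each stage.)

d₁ = v₁t₁ = 54.87 × 17.04 = 934.9848 m
d₂ = v₂t₂ = 46.0 × 3.87 = 178.02 m
d_total = 1113.0048 m, t_total = 20.91 s
v_avg = d_total/t_total = 1113.0048/20.91 = 53.23 m/s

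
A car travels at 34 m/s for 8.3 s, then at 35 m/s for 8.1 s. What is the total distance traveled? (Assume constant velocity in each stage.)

d₁ = v₁t₁ = 34 × 8.3 = 282.2 m
d₂ = v₂t₂ = 35 × 8.1 = 283.5 m
d_total = 282.2 + 283.5 = 565.7 m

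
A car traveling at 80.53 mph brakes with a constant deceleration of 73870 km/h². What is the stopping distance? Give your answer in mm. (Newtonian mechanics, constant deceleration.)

v₀ = 80.53 mph × 0.44704 = 36.0001 m/s
a = 73870 km/h² × 7.716049382716049e-05 = 5.69985 m/s²
d = v₀² / (2a) = 36.0001² / (2 × 5.69985) = 1296.01 / 11.3997 = 113.688 m
d = 113.688 m / 0.001 = 113700 mm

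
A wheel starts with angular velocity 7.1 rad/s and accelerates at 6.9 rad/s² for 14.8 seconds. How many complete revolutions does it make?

θ = ω₀t + ½αt² = 7.1×14.8 + ½×6.9×14.8² = 860.768 rad
Total revolutions = θ/(2π) = 860.768/(2π) = 136.995
Complete revolutions = ⌊136.995⌋ = 136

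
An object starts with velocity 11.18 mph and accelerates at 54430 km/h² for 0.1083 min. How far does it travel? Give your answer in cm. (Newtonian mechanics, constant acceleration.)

v₀ = 11.18 mph × 0.44704 = 4.99791 m/s
a = 54430 km/h² × 7.716049382716049e-05 = 4.19985 m/s²
t = 0.1083 min × 60.0 = 6.498 s
d = v₀ × t + ½ × a × t² = 4.99791 × 6.498 + 0.5 × 4.19985 × 6.498² = 121.144 m
d = 121.144 m / 0.01 = 12110 cm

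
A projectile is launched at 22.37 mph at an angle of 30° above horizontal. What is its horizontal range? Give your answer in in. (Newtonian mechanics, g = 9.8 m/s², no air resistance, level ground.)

v₀ = 22.37 mph × 0.44704 = 10.0003 m/s
R = v₀² × sin(2θ) / g = 10.0003² × sin(2 × 30°) / 9.8 = 100.006 × 0.866025 / 9.8 = 8.83752 m
R = 8.83752 m / 0.0254 = 347.9 in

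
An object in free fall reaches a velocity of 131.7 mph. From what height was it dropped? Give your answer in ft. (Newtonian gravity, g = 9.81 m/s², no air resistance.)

v = 131.7 mph × 0.44704 = 58.8752 m/s
h = v² / (2g) = 58.8752² / (2 × 9.81) = 176.671 m
h = 176.671 m / 0.3048 = 579.6 ft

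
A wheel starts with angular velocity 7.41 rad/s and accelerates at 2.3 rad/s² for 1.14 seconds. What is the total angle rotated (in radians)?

θ = ω₀t + ½αt² = 7.41×1.14 + ½×2.3×1.14² = 9.94 rad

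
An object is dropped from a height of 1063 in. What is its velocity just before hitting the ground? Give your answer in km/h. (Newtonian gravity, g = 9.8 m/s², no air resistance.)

h = 1063 in × 0.0254 = 27.0002 m
v = √(2gh) = √(2 × 9.8 × 27.0002) = 23.0044 m/s
v = 23.0044 m/s / 0.2777777777777778 = 82.82 km/h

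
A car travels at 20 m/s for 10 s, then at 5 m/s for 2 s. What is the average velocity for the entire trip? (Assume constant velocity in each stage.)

d₁ = v₁t₁ = 20 × 10 = 200 m
d₂ = v₂t₂ = 5 × 2 = 10 m
d_total = 210 m, t_total = 12 s
v_avg = d_total/t_total = 210/12 = 17.5 m/s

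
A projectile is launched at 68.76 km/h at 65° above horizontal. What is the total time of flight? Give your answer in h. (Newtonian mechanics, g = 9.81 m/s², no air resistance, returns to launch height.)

v₀ = 68.76 km/h × 0.2777777777777778 = 19.1 m/s
T = 2 × v₀ × sin(θ) / g = 2 × 19.1 × sin(65°) / 9.81 = 2 × 19.1 × 0.906308 / 9.81 = 3.52915 s
T = 3.52915 s / 3600.0 = 0.0009803 h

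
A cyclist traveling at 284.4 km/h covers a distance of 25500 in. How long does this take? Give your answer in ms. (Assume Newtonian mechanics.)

d = 25500 in × 0.0254 = 647.7 m
v = 284.4 km/h × 0.2777777777777778 = 79.0 m/s
t = d / v = 647.7 / 79.0 = 8.19873 s
t = 8.19873 s / 0.001 = 8199 ms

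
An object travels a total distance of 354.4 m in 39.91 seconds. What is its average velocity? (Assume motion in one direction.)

v_avg = Δd / Δt = 354.4 / 39.91 = 8.88 m/s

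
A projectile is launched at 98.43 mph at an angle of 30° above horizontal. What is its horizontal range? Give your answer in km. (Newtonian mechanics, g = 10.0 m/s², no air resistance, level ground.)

v₀ = 98.43 mph × 0.44704 = 44.0021 m/s
R = v₀² × sin(2θ) / g = 44.0021² × sin(2 × 30°) / 10.0 = 1936.18 × 0.866025 / 10.0 = 167.678 m
R = 167.678 m / 1000.0 = 0.1677 km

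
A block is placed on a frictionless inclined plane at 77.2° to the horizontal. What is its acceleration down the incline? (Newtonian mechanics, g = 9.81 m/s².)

a = g sin(θ) = 9.81 × sin(77.2°) = 9.81 × 0.9751 = 9.57 m/s²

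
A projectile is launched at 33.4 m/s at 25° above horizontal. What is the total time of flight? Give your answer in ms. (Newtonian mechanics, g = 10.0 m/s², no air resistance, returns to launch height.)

T = 2 × v₀ × sin(θ) / g = 2 × 33.4 × sin(25°) / 10.0 = 2 × 33.4 × 0.422618 / 10.0 = 2.82309 s
T = 2.82309 s / 0.001 = 2823 ms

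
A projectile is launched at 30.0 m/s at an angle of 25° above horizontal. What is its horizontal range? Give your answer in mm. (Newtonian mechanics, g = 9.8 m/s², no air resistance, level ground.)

R = v₀² × sin(2θ) / g = 30.0² × sin(2 × 25°) / 9.8 = 900.0 × 0.766044 / 9.8 = 70.351 m
R = 70.351 m / 0.001 = 70350 mm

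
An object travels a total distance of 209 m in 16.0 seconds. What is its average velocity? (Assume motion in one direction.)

v_avg = Δd / Δt = 209 / 16.0 = 13.06 m/s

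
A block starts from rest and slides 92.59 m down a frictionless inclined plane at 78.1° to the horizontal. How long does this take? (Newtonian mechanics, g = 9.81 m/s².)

a = g sin(θ) = 9.81 × sin(78.1°) = 9.5992 m/s²
t = √(2d/a) = √(2 × 92.59 / 9.5992) = 4.39 s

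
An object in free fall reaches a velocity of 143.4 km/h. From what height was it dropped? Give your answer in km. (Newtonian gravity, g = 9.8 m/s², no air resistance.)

v = 143.4 km/h × 0.2777777777777778 = 39.8333 m/s
h = v² / (2g) = 39.8333² / (2 × 9.8) = 80.9537 m
h = 80.9537 m / 1000.0 = 0.08095 km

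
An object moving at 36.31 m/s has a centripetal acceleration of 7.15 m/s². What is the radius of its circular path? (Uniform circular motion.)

r = v²/a_c = 36.31²/7.15 = 184.39 m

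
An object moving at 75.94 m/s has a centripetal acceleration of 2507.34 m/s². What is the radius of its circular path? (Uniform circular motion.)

r = v²/a_c = 75.94²/2507.34 = 2.3 m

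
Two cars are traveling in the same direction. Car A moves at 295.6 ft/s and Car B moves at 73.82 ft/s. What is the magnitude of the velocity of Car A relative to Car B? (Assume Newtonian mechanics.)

v_rel = |v_A - v_B| = |295.6 - 73.82| = 221.78 ft/s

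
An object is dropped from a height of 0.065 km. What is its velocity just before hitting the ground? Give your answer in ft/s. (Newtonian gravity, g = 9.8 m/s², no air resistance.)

h = 0.065 km × 1000.0 = 65.0 m
v = √(2gh) = √(2 × 9.8 × 65.0) = 35.6931 m/s
v = 35.6931 m/s / 0.3048 = 117.1 ft/s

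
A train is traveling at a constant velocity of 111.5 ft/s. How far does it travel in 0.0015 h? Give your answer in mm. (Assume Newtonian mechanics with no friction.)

v = 111.5 ft/s × 0.3048 = 33.9852 m/s
t = 0.0015 h × 3600.0 = 5.4 s
d = v × t = 33.9852 × 5.4 = 183.52 m
d = 183.52 m / 0.001 = 183500 mm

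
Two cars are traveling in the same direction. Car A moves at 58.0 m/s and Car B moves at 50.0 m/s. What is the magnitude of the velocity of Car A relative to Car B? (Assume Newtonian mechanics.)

v_rel = |v_A - v_B| = |58.0 - 50.0| = 8.0 m/s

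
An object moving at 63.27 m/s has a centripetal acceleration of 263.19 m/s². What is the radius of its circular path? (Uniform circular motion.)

r = v²/a_c = 63.27²/263.19 = 15.21 m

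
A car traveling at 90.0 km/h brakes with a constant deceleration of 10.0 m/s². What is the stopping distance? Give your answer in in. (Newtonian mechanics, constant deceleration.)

v₀ = 90.0 km/h × 0.2777777777777778 = 25.0 m/s
d = v₀² / (2a) = 25.0² / (2 × 10.0) = 625.0 / 20.0 = 31.25 m
d = 31.25 m / 0.0254 = 1230 in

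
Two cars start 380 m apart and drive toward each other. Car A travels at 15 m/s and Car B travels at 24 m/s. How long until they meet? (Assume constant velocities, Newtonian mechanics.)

Combined speed: v_combined = 15 + 24 = 39 m/s
Time to meet: t = d/v_combined = 380/39 = 9.74 s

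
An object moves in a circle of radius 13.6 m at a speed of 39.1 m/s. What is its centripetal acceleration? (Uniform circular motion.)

a_c = v²/r = 39.1²/13.6 = 1528.81/13.6 = 112.41 m/s²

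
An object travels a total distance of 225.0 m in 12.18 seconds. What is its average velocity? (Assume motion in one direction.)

v_avg = Δd / Δt = 225.0 / 12.18 = 18.47 m/s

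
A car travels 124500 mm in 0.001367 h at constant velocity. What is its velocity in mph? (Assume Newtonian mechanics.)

d = 124500 mm × 0.001 = 124.5 m
t = 0.001367 h × 3600.0 = 4.9212 s
v = d / t = 124.5 / 4.9212 = 25.2987 m/s
v = 25.2987 m/s / 0.44704 = 56.59 mph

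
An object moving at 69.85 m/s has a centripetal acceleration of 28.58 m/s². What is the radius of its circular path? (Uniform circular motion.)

r = v²/a_c = 69.85²/28.58 = 170.71 m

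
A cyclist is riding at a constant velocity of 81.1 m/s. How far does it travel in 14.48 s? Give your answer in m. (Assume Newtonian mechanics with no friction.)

d = v × t = 81.1 × 14.48 = 1174 m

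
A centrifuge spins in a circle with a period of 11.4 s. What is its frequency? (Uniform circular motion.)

f = 1/T = 1/11.4 = 0.0877 Hz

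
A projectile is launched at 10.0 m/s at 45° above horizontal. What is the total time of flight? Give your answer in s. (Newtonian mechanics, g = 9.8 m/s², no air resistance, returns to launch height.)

T = 2 × v₀ × sin(θ) / g = 2 × 10.0 × sin(45°) / 9.8 = 2 × 10.0 × 0.707107 / 9.8 = 1.443 s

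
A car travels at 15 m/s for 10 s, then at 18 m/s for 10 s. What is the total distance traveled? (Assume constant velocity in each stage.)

d₁ = v₁t₁ = 15 × 10 = 150 m
d₂ = v₂t₂ = 18 × 10 = 180 m
d_total = 150 + 180 = 330 m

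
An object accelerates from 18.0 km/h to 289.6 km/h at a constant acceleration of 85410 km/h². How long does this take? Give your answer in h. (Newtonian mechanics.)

v₀ = 18.0 km/h × 0.2777777777777778 = 5.0 m/s
v = 289.6 km/h × 0.2777777777777778 = 80.4444 m/s
a = 85410 km/h² × 7.716049382716049e-05 = 6.59028 m/s²
t = (v - v₀) / a = (80.4444 - 5.0) / 6.59028 = 11.4478 s
t = 11.4478 s / 3600.0 = 0.00318 h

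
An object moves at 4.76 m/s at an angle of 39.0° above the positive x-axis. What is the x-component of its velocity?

vₓ = v cos(θ) = 4.76 × cos(39.0°) = 3.7 m/s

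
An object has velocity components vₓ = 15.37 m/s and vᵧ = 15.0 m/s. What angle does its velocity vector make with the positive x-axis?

θ = arctan(vᵧ/vₓ) = arctan(15.0/15.37) = 44.3°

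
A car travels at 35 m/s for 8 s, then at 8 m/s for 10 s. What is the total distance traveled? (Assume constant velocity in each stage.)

d₁ = v₁t₁ = 35 × 8 = 280 m
d₂ = v₂t₂ = 8 × 10 = 80 m
d_total = 280 + 80 = 360 m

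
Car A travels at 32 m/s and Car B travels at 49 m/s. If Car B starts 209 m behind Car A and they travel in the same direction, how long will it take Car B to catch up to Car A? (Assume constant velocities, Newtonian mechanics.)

Relative speed: v_rel = 49 - 32 = 17 m/s
Time to catch: t = d₀/v_rel = 209/17 = 12.29 s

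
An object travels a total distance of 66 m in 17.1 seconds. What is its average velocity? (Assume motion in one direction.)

v_avg = Δd / Δt = 66 / 17.1 = 3.86 m/s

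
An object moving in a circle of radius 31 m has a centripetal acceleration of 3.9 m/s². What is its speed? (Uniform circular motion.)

v = √(a_c × r) = √(3.9 × 31) = 11.0 m/s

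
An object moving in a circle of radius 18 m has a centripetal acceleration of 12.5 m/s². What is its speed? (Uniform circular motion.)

v = √(a_c × r) = √(12.5 × 18) = 15.0 m/s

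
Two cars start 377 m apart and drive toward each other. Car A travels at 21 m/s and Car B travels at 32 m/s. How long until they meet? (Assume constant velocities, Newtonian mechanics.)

Combined speed: v_combined = 21 + 32 = 53 m/s
Time to meet: t = d/v_combined = 377/53 = 7.11 s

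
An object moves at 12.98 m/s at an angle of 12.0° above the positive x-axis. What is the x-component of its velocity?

vₓ = v cos(θ) = 12.98 × cos(12.0°) = 12.7 m/s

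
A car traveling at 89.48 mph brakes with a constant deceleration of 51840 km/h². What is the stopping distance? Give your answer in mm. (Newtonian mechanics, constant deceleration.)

v₀ = 89.48 mph × 0.44704 = 40.0011 m/s
a = 51840 km/h² × 7.716049382716049e-05 = 4.0 m/s²
d = v₀² / (2a) = 40.0011² / (2 × 4.0) = 1600.09 / 8.0 = 200.011 m
d = 200.011 m / 0.001 = 200000 mm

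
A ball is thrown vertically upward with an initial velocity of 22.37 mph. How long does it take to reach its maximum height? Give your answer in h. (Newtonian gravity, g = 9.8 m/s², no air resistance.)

v₀ = 22.37 mph × 0.44704 = 10.0003 m/s
t_up = v₀ / g = 10.0003 / 9.8 = 1.02044 s
t_up = 1.02044 s / 3600.0 = 0.0002835 h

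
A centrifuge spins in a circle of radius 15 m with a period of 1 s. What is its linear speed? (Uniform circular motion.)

v = 2πr/T = 2π×15/1 = 94.25 m/s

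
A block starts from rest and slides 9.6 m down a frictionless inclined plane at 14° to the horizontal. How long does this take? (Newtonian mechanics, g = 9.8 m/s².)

a = g sin(θ) = 9.8 × sin(14°) = 2.3708 m/s²
t = √(2d/a) = √(2 × 9.6 / 2.3708) = 2.85 s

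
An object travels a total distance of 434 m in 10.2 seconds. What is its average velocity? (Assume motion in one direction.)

v_avg = Δd / Δt = 434 / 10.2 = 42.55 m/s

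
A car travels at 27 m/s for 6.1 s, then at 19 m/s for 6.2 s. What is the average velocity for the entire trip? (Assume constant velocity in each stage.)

d₁ = v₁t₁ = 27 × 6.1 = 164.7 m
d₂ = v₂t₂ = 19 × 6.2 = 117.8 m
d_total = 282.5 m, t_total = 12.3 s
v_avg = d_total/t_total = 282.5/12.3 = 22.97 m/s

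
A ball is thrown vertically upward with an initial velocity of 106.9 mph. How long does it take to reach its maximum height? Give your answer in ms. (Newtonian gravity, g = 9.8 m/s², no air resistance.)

v₀ = 106.9 mph × 0.44704 = 47.7886 m/s
t_up = v₀ / g = 47.7886 / 9.8 = 4.87639 s
t_up = 4.87639 s / 0.001 = 4876 ms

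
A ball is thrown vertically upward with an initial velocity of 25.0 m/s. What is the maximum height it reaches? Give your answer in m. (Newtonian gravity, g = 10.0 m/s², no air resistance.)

h_max = v₀² / (2g) = 25.0² / (2 × 10.0) = 625.0 / 20.0 = 31.25 m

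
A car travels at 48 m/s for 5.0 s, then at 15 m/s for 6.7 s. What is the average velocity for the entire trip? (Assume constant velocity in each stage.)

d₁ = v₁t₁ = 48 × 5.0 = 240.0 m
d₂ = v₂t₂ = 15 × 6.7 = 100.5 m
d_total = 340.5 m, t_total = 11.7 s
v_avg = d_total/t_total = 340.5/11.7 = 29.1 m/s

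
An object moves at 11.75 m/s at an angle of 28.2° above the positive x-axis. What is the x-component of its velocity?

vₓ = v cos(θ) = 11.75 × cos(28.2°) = 10.36 m/s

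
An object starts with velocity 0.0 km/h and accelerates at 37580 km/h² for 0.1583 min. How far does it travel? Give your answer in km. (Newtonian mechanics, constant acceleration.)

v₀ = 0.0 km/h × 0.2777777777777778 = 0.0 m/s
a = 37580 km/h² × 7.716049382716049e-05 = 2.89969 m/s²
t = 0.1583 min × 60.0 = 9.498 s
d = v₀ × t + ½ × a × t² = 0.0 × 9.498 + 0.5 × 2.89969 × 9.498² = 130.793 m
d = 130.793 m / 1000.0 = 0.1308 km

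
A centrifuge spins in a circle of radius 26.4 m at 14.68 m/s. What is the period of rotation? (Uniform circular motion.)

T = 2πr/v = 2π×26.4/14.68 = 11.3 s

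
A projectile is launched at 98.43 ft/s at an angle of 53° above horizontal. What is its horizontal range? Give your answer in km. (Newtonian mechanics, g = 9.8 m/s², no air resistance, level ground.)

v₀ = 98.43 ft/s × 0.3048 = 30.0015 m/s
R = v₀² × sin(2θ) / g = 30.0015² × sin(2 × 53°) / 9.8 = 900.09 × 0.961262 / 9.8 = 88.288 m
R = 88.288 m / 1000.0 = 0.08829 km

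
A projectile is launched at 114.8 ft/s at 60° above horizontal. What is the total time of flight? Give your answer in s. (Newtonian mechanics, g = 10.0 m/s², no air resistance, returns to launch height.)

v₀ = 114.8 ft/s × 0.3048 = 34.991 m/s
T = 2 × v₀ × sin(θ) / g = 2 × 34.991 × sin(60°) / 10.0 = 2 × 34.991 × 0.866025 / 10.0 = 6.061 s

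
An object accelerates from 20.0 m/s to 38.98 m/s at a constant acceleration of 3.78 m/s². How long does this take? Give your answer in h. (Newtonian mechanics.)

t = (v - v₀) / a = (38.98 - 20.0) / 3.78 = 5.02116 s
t = 5.02116 s / 3600.0 = 0.001395 h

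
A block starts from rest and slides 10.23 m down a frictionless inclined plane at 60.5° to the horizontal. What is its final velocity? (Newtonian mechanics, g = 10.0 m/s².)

a = g sin(θ) = 10.0 × sin(60.5°) = 8.7036 m/s²
v = √(2ad) = √(2 × 8.7036 × 10.23) = 13.34 m/s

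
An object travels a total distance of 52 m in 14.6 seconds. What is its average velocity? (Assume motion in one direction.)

v_avg = Δd / Δt = 52 / 14.6 = 3.56 m/s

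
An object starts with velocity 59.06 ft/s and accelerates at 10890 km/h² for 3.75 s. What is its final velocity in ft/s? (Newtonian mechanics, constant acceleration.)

v₀ = 59.06 ft/s × 0.3048 = 18.0015 m/s
a = 10890 km/h² × 7.716049382716049e-05 = 0.840278 m/s²
v = v₀ + a × t = 18.0015 + 0.840278 × 3.75 = 21.1525 m/s
v = 21.1525 m/s / 0.3048 = 69.4 ft/s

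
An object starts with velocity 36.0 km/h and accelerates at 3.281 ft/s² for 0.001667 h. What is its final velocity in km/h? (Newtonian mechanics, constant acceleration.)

v₀ = 36.0 km/h × 0.2777777777777778 = 10.0 m/s
a = 3.281 ft/s² × 0.3048 = 1.00005 m/s²
t = 0.001667 h × 3600.0 = 6.0012 s
v = v₀ + a × t = 10.0 + 1.00005 × 6.0012 = 16.0015 m/s
v = 16.0015 m/s / 0.2777777777777778 = 57.61 km/h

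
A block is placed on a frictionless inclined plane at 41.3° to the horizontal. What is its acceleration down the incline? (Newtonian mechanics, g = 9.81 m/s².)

a = g sin(θ) = 9.81 × sin(41.3°) = 9.81 × 0.66 = 6.47 m/s²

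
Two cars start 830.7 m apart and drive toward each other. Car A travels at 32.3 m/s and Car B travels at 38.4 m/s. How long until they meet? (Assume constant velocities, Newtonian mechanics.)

Combined speed: v_combined = 32.3 + 38.4 = 70.7 m/s
Time to meet: t = d/v_combined = 830.7/70.7 = 11.75 s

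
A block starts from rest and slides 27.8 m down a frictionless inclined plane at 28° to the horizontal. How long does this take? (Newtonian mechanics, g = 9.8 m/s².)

a = g sin(θ) = 9.8 × sin(28°) = 4.6008 m/s²
t = √(2d/a) = √(2 × 27.8 / 4.6008) = 3.48 s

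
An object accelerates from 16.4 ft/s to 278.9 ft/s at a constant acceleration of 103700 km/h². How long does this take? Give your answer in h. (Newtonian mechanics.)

v₀ = 16.4 ft/s × 0.3048 = 4.99872 m/s
v = 278.9 ft/s × 0.3048 = 85.0087 m/s
a = 103700 km/h² × 7.716049382716049e-05 = 8.00154 m/s²
t = (v - v₀) / a = (85.0087 - 4.99872) / 8.00154 = 9.99932 s
t = 9.99932 s / 3600.0 = 0.002778 h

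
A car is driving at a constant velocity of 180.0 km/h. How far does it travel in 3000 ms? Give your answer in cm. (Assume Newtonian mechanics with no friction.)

v = 180.0 km/h × 0.2777777777777778 = 50.0 m/s
t = 3000 ms × 0.001 = 3.0 s
d = v × t = 50.0 × 3.0 = 150.0 m
d = 150.0 m / 0.01 = 15000 cm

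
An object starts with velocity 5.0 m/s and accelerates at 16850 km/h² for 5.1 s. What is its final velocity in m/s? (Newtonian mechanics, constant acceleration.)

a = 16850 km/h² × 7.716049382716049e-05 = 1.30015 m/s²
v = v₀ + a × t = 5.0 + 1.30015 × 5.1 = 11.63 m/s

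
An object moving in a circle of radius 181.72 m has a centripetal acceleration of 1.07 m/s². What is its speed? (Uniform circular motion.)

v = √(a_c × r) = √(1.07 × 181.72) = 13.94 m/s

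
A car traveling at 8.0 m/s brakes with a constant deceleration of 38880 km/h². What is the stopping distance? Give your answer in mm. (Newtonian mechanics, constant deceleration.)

a = 38880 km/h² × 7.716049382716049e-05 = 3.0 m/s²
d = v₀² / (2a) = 8.0² / (2 × 3.0) = 64.0 / 6.0 = 10.6667 m
d = 10.6667 m / 0.001 = 10670 mm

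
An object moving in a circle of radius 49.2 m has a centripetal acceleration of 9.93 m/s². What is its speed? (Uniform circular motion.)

v = √(a_c × r) = √(9.93 × 49.2) = 22.1 m/s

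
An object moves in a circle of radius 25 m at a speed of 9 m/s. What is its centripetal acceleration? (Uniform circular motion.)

a_c = v²/r = 9²/25 = 81/25 = 3.24 m/s²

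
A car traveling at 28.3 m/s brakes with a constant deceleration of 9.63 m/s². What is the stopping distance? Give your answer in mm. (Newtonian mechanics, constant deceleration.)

d = v₀² / (2a) = 28.3² / (2 × 9.63) = 800.89 / 19.26 = 41.5831 m
d = 41.5831 m / 0.001 = 41580 mm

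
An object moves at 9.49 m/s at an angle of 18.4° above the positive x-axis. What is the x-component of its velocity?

vₓ = v cos(θ) = 9.49 × cos(18.4°) = 9.0 m/s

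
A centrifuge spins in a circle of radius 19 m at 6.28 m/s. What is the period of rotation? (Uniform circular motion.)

T = 2πr/v = 2π×19/6.28 = 19.01 s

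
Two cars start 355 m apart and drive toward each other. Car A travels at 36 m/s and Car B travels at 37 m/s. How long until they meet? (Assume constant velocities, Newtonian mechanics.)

Combined speed: v_combined = 36 + 37 = 73 m/s
Time to meet: t = d/v_combined = 355/73 = 4.86 s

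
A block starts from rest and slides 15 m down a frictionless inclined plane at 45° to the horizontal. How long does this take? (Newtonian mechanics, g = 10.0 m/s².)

a = g sin(θ) = 10.0 × sin(45°) = 7.0711 m/s²
t = √(2d/a) = √(2 × 15 / 7.0711) = 2.06 s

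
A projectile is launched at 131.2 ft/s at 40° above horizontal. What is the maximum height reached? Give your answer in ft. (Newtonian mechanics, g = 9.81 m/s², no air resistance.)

v₀ = 131.2 ft/s × 0.3048 = 39.9898 m/s
H = v₀² × sin²(θ) / (2g) = 39.9898² × sin(40°)² / (2 × 9.81) = 1599.18 × 0.413176 / 19.62 = 33.677 m
H = 33.677 m / 0.3048 = 110.5 ft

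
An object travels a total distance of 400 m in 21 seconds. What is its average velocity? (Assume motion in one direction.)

v_avg = Δd / Δt = 400 / 21 = 19.05 m/s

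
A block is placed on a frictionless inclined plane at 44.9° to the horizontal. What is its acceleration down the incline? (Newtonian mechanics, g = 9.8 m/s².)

a = g sin(θ) = 9.8 × sin(44.9°) = 9.8 × 0.7059 = 6.92 m/s²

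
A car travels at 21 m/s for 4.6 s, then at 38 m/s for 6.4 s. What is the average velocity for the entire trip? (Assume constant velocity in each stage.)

d₁ = v₁t₁ = 21 × 4.6 = 96.6 m
d₂ = v₂t₂ = 38 × 6.4 = 243.2 m
d_total = 339.8 m, t_total = 11.0 s
v_avg = d_total/t_total = 339.8/11.0 = 30.89 m/s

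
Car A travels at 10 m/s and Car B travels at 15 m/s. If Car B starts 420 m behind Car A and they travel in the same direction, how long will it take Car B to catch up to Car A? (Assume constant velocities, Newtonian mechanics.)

Relative speed: v_rel = 15 - 10 = 5 m/s
Time to catch: t = d₀/v_rel = 420/5 = 84.0 s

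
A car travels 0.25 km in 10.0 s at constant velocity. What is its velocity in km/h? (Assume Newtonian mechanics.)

d = 0.25 km × 1000.0 = 250.0 m
v = d / t = 250.0 / 10.0 = 25.0 m/s
v = 25.0 m/s / 0.2777777777777778 = 90.0 km/h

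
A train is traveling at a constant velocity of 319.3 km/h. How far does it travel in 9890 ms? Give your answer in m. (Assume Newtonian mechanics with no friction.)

v = 319.3 km/h × 0.2777777777777778 = 88.6944 m/s
t = 9890 ms × 0.001 = 9.89 s
d = v × t = 88.6944 × 9.89 = 877.2 m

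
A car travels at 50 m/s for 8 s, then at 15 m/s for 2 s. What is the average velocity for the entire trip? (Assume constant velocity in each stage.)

d₁ = v₁t₁ = 50 × 8 = 400 m
d₂ = v₂t₂ = 15 × 2 = 30 m
d_total = 430 m, t_total = 10 s
v_avg = d_total/t_total = 430/10 = 43.0 m/s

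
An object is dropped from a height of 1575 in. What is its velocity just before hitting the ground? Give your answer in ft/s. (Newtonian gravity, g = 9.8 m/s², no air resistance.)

h = 1575 in × 0.0254 = 40.005 m
v = √(2gh) = √(2 × 9.8 × 40.005) = 28.0017 m/s
v = 28.0017 m/s / 0.3048 = 91.87 ft/s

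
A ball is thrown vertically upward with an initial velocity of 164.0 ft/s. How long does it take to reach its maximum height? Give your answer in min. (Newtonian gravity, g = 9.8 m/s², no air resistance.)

v₀ = 164.0 ft/s × 0.3048 = 49.9872 m/s
t_up = v₀ / g = 49.9872 / 9.8 = 5.10073 s
t_up = 5.10073 s / 60.0 = 0.08501 min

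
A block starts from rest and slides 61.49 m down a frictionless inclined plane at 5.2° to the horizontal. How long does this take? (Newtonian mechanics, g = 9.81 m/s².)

a = g sin(θ) = 9.81 × sin(5.2°) = 0.8891 m/s²
t = √(2d/a) = √(2 × 61.49 / 0.8891) = 11.76 s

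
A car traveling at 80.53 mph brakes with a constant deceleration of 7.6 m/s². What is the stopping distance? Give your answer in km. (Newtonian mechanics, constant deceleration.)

v₀ = 80.53 mph × 0.44704 = 36.0001 m/s
d = v₀² / (2a) = 36.0001² / (2 × 7.6) = 1296.01 / 15.2 = 85.2638 m
d = 85.2638 m / 1000.0 = 0.08526 km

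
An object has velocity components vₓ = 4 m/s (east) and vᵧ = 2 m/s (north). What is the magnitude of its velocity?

|v| = √(vₓ² + vᵧ²) = √(4² + 2²) = √(20) = 4.47 m/s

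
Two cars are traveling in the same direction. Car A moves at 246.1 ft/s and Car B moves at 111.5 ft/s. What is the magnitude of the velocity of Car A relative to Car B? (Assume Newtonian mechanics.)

v_rel = |v_A - v_B| = |246.1 - 111.5| = 134.6 ft/s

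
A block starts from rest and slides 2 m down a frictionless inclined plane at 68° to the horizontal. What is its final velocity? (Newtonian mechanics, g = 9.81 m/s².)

a = g sin(θ) = 9.81 × sin(68°) = 9.0957 m/s²
v = √(2ad) = √(2 × 9.0957 × 2) = 6.03 m/s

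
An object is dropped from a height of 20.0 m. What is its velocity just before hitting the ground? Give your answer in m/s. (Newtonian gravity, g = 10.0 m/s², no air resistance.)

v = √(2gh) = √(2 × 10.0 × 20.0) = 20.0 m/s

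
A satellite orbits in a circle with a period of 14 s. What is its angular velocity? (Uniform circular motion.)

ω = 2π/T = 2π/14 = 0.4488 rad/s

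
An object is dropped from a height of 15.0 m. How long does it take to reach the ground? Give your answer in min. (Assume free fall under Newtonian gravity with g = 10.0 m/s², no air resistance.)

t = √(2h/g) = √(2 × 15.0 / 10.0) = 1.73205 s
t = 1.73205 s / 60.0 = 0.02887 min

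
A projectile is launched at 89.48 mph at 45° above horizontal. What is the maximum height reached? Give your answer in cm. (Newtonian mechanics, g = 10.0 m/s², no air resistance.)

v₀ = 89.48 mph × 0.44704 = 40.0011 m/s
H = v₀² × sin²(θ) / (2g) = 40.0011² × sin(45°)² / (2 × 10.0) = 1600.09 × 0.5 / 20.0 = 40.0022 m
H = 40.0022 m / 0.01 = 4000 cm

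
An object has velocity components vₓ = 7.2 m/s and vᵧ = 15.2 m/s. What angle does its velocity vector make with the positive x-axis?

θ = arctan(vᵧ/vₓ) = arctan(15.2/7.2) = 64.65°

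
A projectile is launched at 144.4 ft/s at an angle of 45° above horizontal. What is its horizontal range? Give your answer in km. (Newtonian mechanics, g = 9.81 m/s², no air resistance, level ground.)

v₀ = 144.4 ft/s × 0.3048 = 44.0131 m/s
R = v₀² × sin(2θ) / g = 44.0131² × sin(2 × 45°) / 9.81 = 1937.15 × 1.0 / 9.81 = 197.467 m
R = 197.467 m / 1000.0 = 0.1975 km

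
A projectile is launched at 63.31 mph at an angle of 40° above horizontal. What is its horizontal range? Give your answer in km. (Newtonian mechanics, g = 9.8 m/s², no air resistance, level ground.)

v₀ = 63.31 mph × 0.44704 = 28.3021 m/s
R = v₀² × sin(2θ) / g = 28.3021² × sin(2 × 40°) / 9.8 = 801.009 × 0.984808 / 9.8 = 80.4939 m
R = 80.4939 m / 1000.0 = 0.08049 km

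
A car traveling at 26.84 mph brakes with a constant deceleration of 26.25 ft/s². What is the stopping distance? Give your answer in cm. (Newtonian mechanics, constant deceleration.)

v₀ = 26.84 mph × 0.44704 = 11.9986 m/s
a = 26.25 ft/s² × 0.3048 = 8.001 m/s²
d = v₀² / (2a) = 11.9986² / (2 × 8.001) = 143.966 / 16.002 = 8.99675 m
d = 8.99675 m / 0.01 = 899.7 cm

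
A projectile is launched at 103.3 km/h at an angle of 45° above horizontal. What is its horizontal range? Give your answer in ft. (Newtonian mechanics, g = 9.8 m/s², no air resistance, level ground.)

v₀ = 103.3 km/h × 0.2777777777777778 = 28.6944 m/s
R = v₀² × sin(2θ) / g = 28.6944² × sin(2 × 45°) / 9.8 = 823.369 × 1.0 / 9.8 = 84.0172 m
R = 84.0172 m / 0.3048 = 275.6 ft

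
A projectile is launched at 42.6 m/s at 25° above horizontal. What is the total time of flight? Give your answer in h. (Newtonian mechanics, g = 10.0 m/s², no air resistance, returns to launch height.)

T = 2 × v₀ × sin(θ) / g = 2 × 42.6 × sin(25°) / 10.0 = 2 × 42.6 × 0.422618 / 10.0 = 3.60071 s
T = 3.60071 s / 3600.0 = 0.001 h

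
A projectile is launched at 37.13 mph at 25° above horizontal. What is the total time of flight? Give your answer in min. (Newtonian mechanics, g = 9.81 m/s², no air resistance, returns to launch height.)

v₀ = 37.13 mph × 0.44704 = 16.5986 m/s
T = 2 × v₀ × sin(θ) / g = 2 × 16.5986 × sin(25°) / 9.81 = 2 × 16.5986 × 0.422618 / 9.81 = 1.43015 s
T = 1.43015 s / 60.0 = 0.02384 min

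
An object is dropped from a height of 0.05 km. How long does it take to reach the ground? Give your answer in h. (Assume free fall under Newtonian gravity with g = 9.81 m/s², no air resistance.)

h = 0.05 km × 1000.0 = 50.0 m
t = √(2h/g) = √(2 × 50.0 / 9.81) = 3.19275 s
t = 3.19275 s / 3600.0 = 0.0008869 h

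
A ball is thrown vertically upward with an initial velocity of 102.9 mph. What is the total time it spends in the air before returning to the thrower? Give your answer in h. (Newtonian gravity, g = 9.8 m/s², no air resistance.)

v₀ = 102.9 mph × 0.44704 = 46.0004 m/s
t_total = 2 × v₀ / g = 2 × 46.0004 / 9.8 = 9.38784 s
t_total = 9.38784 s / 3600.0 = 0.002608 h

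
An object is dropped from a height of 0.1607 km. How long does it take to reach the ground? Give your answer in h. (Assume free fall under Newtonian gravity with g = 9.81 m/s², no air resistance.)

h = 0.1607 km × 1000.0 = 160.7 m
t = √(2h/g) = √(2 × 160.7 / 9.81) = 5.72385 s
t = 5.72385 s / 3600.0 = 0.00159 h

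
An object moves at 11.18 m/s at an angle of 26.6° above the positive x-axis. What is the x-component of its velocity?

vₓ = v cos(θ) = 11.18 × cos(26.6°) = 10.0 m/s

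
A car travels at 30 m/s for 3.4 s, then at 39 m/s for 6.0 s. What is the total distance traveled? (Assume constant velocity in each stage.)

d₁ = v₁t₁ = 30 × 3.4 = 102.0 m
d₂ = v₂t₂ = 39 × 6.0 = 234.0 m
d_total = 102.0 + 234.0 = 336.0 m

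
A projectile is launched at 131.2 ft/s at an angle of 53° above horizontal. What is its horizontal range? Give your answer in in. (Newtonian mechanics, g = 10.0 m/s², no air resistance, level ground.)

v₀ = 131.2 ft/s × 0.3048 = 39.9898 m/s
R = v₀² × sin(2θ) / g = 39.9898² × sin(2 × 53°) / 10.0 = 1599.18 × 0.961262 / 10.0 = 153.723 m
R = 153.723 m / 0.0254 = 6052 in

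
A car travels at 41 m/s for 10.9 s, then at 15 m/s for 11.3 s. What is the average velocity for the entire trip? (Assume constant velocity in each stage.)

d₁ = v₁t₁ = 41 × 10.9 = 446.9 m
d₂ = v₂t₂ = 15 × 11.3 = 169.5 m
d_total = 616.4 m, t_total = 22.2 s
v_avg = d_total/t_total = 616.4/22.2 = 27.77 m/s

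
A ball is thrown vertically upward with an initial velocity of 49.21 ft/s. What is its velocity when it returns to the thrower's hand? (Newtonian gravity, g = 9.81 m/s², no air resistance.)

By conservation of energy (no air resistance), the ball returns to the throw height with the same speed as launch, but directed downward.
|v_ground| = v₀ = 49.21 ft/s
v_ground = 49.21 ft/s (downward)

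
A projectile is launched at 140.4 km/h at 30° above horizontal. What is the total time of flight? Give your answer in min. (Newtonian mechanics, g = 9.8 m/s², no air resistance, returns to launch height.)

v₀ = 140.4 km/h × 0.2777777777777778 = 39.0 m/s
T = 2 × v₀ × sin(θ) / g = 2 × 39.0 × sin(30°) / 9.8 = 2 × 39.0 × 0.5 / 9.8 = 3.97959 s
T = 3.97959 s / 60.0 = 0.06633 min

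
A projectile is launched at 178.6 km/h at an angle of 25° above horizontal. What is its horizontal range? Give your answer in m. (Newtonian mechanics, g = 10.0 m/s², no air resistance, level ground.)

v₀ = 178.6 km/h × 0.2777777777777778 = 49.6111 m/s
R = v₀² × sin(2θ) / g = 49.6111² × sin(2 × 25°) / 10.0 = 2461.26 × 0.766044 / 10.0 = 188.5 m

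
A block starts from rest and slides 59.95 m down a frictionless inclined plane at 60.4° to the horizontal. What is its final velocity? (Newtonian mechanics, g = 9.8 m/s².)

a = g sin(θ) = 9.8 × sin(60.4°) = 8.5211 m/s²
v = √(2ad) = √(2 × 8.5211 × 59.95) = 31.96 m/s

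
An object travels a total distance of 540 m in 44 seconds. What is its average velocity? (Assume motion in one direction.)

v_avg = Δd / Δt = 540 / 44 = 12.27 m/s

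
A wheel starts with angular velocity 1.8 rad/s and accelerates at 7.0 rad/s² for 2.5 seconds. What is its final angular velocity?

ω = ω₀ + αt = 1.8 + 7.0 × 2.5 = 19.3 rad/s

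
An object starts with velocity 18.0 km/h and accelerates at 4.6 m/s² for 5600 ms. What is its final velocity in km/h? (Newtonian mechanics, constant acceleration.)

v₀ = 18.0 km/h × 0.2777777777777778 = 5.0 m/s
t = 5600 ms × 0.001 = 5.6 s
v = v₀ + a × t = 5.0 + 4.6 × 5.6 = 30.76 m/s
v = 30.76 m/s / 0.2777777777777778 = 110.7 km/h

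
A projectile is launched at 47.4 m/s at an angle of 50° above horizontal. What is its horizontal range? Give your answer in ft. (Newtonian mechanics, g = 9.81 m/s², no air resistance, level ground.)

R = v₀² × sin(2θ) / g = 47.4² × sin(2 × 50°) / 9.81 = 2246.76 × 0.984808 / 9.81 = 225.548 m
R = 225.548 m / 0.3048 = 740.0 ft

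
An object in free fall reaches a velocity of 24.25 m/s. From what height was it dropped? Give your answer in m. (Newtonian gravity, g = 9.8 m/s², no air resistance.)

h = v² / (2g) = 24.25² / (2 × 9.8) = 30.0 m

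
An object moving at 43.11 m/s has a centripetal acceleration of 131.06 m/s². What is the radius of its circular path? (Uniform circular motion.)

r = v²/a_c = 43.11²/131.06 = 14.18 m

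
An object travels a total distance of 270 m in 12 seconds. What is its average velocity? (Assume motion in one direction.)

v_avg = Δd / Δt = 270 / 12 = 22.5 m/s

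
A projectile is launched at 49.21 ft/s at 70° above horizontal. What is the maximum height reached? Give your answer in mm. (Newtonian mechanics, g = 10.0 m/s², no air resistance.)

v₀ = 49.21 ft/s × 0.3048 = 14.9992 m/s
H = v₀² × sin²(θ) / (2g) = 14.9992² × sin(70°)² / (2 × 10.0) = 224.976 × 0.883022 / 20.0 = 9.93294 m
H = 9.93294 m / 0.001 = 9933 mm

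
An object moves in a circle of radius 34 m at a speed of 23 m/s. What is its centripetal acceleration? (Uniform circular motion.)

a_c = v²/r = 23²/34 = 529/34 = 15.56 m/s²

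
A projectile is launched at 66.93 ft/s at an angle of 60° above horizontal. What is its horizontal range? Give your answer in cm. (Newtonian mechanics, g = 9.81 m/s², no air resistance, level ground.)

v₀ = 66.93 ft/s × 0.3048 = 20.4003 m/s
R = v₀² × sin(2θ) / g = 20.4003² × sin(2 × 60°) / 9.81 = 416.172 × 0.866025 / 9.81 = 36.7396 m
R = 36.7396 m / 0.01 = 3674 cm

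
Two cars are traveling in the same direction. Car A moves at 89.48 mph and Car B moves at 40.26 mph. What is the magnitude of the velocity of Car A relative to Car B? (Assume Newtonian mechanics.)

v_rel = |v_A - v_B| = |89.48 - 40.26| = 49.22 mph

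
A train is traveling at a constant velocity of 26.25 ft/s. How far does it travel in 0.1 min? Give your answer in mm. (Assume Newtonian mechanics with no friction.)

v = 26.25 ft/s × 0.3048 = 8.001 m/s
t = 0.1 min × 60.0 = 6.0 s
d = v × t = 8.001 × 6.0 = 48.006 m
d = 48.006 m / 0.001 = 48010 mm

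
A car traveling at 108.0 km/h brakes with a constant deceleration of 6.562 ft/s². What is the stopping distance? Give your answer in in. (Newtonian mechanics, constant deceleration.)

v₀ = 108.0 km/h × 0.2777777777777778 = 30.0 m/s
a = 6.562 ft/s² × 0.3048 = 2.0001 m/s²
d = v₀² / (2a) = 30.0² / (2 × 2.0001) = 900.0 / 4.0002 = 224.989 m
d = 224.989 m / 0.0254 = 8858 in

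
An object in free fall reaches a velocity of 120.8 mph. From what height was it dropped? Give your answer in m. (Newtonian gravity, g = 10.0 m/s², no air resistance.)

v = 120.8 mph × 0.44704 = 54.0024 m/s
h = v² / (2g) = 54.0024² / (2 × 10.0) = 145.8 m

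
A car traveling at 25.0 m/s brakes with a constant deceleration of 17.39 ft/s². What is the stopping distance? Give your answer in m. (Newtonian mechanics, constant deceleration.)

a = 17.39 ft/s² × 0.3048 = 5.30047 m/s²
d = v₀² / (2a) = 25.0² / (2 × 5.30047) = 625.0 / 10.6009 = 58.96 m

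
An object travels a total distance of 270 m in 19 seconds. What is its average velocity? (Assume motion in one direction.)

v_avg = Δd / Δt = 270 / 19 = 14.21 m/s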